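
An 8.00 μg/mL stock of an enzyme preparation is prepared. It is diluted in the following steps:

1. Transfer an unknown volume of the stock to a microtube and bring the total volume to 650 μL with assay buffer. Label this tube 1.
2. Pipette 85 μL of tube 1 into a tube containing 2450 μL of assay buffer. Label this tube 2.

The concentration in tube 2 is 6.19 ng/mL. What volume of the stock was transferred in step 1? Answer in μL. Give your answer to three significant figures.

Step 1: v brought to 650 μL → factor = 650 μL/v
Step 2: 85 μL + 2450 μL = 2535 μL total → factor 2535/85 = 29.824
Product of known-step factors = 29.824
Overall factor = 8.00 μg/mL / (6.19 ng/mL) = 1292.4
Step-1 factor = 1292.4 / 29.824 = 43.335
v = 650 μL / 43.335 = 15.0 μL

15.0 μL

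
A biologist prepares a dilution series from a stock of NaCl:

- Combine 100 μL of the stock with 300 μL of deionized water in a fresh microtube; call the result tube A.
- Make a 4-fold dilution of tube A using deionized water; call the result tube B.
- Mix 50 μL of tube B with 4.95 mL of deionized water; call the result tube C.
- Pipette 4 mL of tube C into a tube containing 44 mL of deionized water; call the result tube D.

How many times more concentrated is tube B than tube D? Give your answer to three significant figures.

1.20 × 10^3

Step 1: 100 μL + 300 μL = 400 μL total → factor 400/100 = 4
Step 2: 4-fold → factor 4
Step 3: 50 μL + 4.95 mL = 5000 μL total → factor 5000/50 = 100
Step 4: 4 mL + 44 mL = 48 mL total → factor 48/4 = 12
Dilution factor to tube B = 16; to tube D = 19200
[tube B]/[tube D] = (factor to tube D)/(factor to tube B) = 19200/16 = 1.20 × 10^3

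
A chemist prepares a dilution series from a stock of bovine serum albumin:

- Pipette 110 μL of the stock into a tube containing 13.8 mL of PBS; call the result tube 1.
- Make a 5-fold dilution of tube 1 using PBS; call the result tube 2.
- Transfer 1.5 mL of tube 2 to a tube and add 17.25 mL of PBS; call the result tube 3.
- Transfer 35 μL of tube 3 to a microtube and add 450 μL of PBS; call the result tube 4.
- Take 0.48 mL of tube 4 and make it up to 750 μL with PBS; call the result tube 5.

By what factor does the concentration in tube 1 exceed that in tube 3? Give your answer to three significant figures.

62.5

Step 1: 110 μL + 13.8 mL = 13910 μL total → factor 13910/110 = 126.45
Step 2: 5-fold → factor 5
Step 3: 1.5 mL + 17.25 mL = 18.75 mL total → factor 18.75/1.5 = 12.5
Dilution factor to tube 1 = 126.45; to tube 3 = 7903.4
[tube 1]/[tube 3] = (factor to tube 3)/(factor to tube 1) = 7903.4/126.45 = 62.5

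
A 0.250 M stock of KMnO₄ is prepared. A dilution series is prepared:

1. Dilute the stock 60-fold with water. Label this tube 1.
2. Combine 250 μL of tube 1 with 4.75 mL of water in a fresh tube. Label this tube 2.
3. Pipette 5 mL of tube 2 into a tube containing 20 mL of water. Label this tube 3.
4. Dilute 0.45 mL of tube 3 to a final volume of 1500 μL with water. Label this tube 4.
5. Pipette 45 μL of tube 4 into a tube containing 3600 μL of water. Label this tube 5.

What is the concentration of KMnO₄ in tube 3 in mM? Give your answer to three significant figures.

0.0417 mM

Step 1: 60-fold → factor 60
Step 2: 250 μL + 4.75 mL = 5000 μL total → factor 5000/250 = 20
Step 3: 5 mL + 20 mL = 25 mL total → factor 25/5 = 5
Dilution factor through tube 3 = 60 × 20 × 5 = 6000
[tube 3] = 0.250 M / 6000 = 4.167 × 10^-5 M = 0.0417 mM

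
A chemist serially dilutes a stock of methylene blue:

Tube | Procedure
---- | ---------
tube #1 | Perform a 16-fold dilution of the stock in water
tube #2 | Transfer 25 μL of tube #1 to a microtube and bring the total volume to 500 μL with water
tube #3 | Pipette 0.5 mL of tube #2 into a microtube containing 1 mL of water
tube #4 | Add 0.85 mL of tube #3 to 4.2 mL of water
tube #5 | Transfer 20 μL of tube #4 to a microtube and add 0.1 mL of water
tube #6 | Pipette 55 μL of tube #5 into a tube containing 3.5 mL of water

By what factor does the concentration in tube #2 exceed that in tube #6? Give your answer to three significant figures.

Step 1: 16-fold → factor 16
Step 2: 25 μL brought to 500 μL → factor 500/25 = 20
Step 3: 0.5 mL + 1 mL = 1.5 mL total → factor 1.5/0.5 = 3
Step 4: 0.85 mL + 4.2 mL = 5.05 mL total → factor 5.05/0.85 = 5.9412
Step 5: 20 μL + 0.1 mL = 120 μL total → factor 120/20 = 6
Step 6: 55 μL + 3.5 mL = 3555 μL total → factor 3555/55 = 64.636
Dilution factor to tube #2 = 320; to tube #6 = 2.2119 × 10^6
[tube #2]/[tube #6] = (factor to tube #6)/(factor to tube #2) = 2.2119 × 10^6/320 = 6.91 × 10^3

6.91 × 10^3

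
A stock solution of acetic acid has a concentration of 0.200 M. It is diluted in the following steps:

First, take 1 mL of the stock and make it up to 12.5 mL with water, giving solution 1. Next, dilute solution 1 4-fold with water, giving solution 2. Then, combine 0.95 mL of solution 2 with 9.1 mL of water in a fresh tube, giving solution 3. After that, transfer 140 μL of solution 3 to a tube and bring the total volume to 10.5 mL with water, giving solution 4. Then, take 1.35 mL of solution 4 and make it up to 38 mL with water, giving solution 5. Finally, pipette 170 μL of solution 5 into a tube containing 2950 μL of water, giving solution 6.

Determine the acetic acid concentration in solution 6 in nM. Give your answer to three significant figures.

Step 1: 1 mL brought to 12.5 mL → factor 12.5/1 = 12.5
Step 2: 4-fold → factor 4
Step 3: 0.95 mL + 9.1 mL = 10.05 mL total → factor 10.05/0.95 = 10.579
Step 4: 140 μL brought to 10.5 mL → factor 10500/140 = 75
Step 5: 1.35 mL brought to 38 mL → factor 38/1.35 = 28.148
Step 6: 170 μL + 2950 μL = 3120 μL total → factor 3120/170 = 18.353
Overall dilution factor = 12.5 × 4 × 10.579 × 75 × 28.148 × 18.353 = 2.0494 × 10^7
Final = 0.200 M / 2.0494 × 10^7 = 9.759 × 10^-9 M = 9.76 nM

9.76 nM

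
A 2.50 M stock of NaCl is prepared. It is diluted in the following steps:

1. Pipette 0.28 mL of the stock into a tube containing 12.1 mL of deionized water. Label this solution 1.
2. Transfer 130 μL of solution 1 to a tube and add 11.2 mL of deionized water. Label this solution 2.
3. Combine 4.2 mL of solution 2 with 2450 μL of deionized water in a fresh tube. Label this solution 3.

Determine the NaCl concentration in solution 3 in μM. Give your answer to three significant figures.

Step 1: 0.28 mL + 12.1 mL = 12.38 mL total → factor 12.38/0.28 = 44.214
Step 2: 130 μL + 11.2 mL = 11330 μL total → factor 11330/130 = 87.154
Step 3: 4.2 mL + 2450 μL = 6.65 mL total → factor 6.65/4.2 = 1.5833
Overall dilution factor = 44.214 × 87.154 × 1.5833 = 6101.3
Final = 2.50 M / 6101.3 = 0.0004097 M = 410 μM

410 μM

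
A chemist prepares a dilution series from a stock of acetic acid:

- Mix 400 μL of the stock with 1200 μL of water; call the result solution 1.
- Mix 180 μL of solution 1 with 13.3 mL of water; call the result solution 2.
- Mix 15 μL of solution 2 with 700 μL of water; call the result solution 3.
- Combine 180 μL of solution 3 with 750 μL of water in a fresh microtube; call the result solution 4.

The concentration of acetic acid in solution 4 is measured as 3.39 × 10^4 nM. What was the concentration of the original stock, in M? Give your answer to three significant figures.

Step 1: 400 μL + 1200 μL = 1600 μL total → factor 1600/400 = 4
Step 2: 180 μL + 13.3 mL = 13480 μL total → factor 13480/180 = 74.889
Step 3: 15 μL + 700 μL = 715 μL total → factor 715/15 = 47.667
Step 4: 180 μL + 750 μL = 930 μL total → factor 930/180 = 5.1667
Overall dilution factor = 4 × 74.889 × 47.667 × 5.1667 = 73774
Stock = 3.39 × 10^4 nM × 73774 = 2.501 × 10^9 nM = 2.50 M

2.50 M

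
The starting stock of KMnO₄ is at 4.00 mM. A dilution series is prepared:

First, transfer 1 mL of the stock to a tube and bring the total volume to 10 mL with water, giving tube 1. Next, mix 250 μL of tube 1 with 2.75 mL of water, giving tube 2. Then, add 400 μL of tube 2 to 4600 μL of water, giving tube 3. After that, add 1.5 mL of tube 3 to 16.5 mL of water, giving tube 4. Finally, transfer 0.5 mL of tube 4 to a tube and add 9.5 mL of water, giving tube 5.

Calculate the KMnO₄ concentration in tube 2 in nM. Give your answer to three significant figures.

3.33 × 10^4 nM

Step 1: 1 mL brought to 10 mL → factor 10/1 = 10
Step 2: 250 μL + 2.75 mL = 3000 μL total → factor 3000/250 = 12
Dilution factor through tube 2 = 10 × 12 = 120
[tube 2] = 4.00 mM / 120 = 0.03333 mM = 3.33 × 10^4 nM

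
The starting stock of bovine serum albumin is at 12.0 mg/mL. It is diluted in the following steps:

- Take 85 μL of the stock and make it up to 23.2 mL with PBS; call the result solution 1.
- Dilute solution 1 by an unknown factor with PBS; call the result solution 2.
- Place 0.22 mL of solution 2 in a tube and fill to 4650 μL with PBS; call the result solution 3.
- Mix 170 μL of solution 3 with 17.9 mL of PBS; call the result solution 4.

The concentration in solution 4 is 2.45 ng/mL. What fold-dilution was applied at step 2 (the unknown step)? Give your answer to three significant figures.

Step 1: 85 μL brought to 23.2 mL → factor 23200/85 = 272.94
Step 2: unknown factor x
Step 3: 0.22 mL brought to 4650 μL → factor 4.65/0.22 = 21.136
Step 4: 170 μL + 17.9 mL = 18070 μL total → factor 18070/170 = 106.29
Product of known-step factors = 6.1321 × 10^5
Overall factor = 12.0 mg/mL / (2.45 ng/mL) = 4.898 × 10^6
x = 4.898 × 10^6 / 6.1321 × 10^5 = 7.99

7.99-fold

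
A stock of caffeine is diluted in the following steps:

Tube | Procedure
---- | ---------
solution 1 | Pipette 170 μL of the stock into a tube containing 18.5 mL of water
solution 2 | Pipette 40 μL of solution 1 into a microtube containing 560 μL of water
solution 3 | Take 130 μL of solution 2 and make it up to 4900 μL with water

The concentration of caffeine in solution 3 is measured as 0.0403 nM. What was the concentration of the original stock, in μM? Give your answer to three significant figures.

Step 1: 170 μL + 18.5 mL = 18670 μL total → factor 18670/170 = 109.82
Step 2: 40 μL + 560 μL = 600 μL total → factor 600/40 = 15
Step 3: 130 μL brought to 4900 μL → factor 4900/130 = 37.692
Overall dilution factor = 109.82 × 15 × 37.692 = 62093
Stock = 0.0403 nM × 62093 = 2502 nM = 2.50 μM

2.50 μM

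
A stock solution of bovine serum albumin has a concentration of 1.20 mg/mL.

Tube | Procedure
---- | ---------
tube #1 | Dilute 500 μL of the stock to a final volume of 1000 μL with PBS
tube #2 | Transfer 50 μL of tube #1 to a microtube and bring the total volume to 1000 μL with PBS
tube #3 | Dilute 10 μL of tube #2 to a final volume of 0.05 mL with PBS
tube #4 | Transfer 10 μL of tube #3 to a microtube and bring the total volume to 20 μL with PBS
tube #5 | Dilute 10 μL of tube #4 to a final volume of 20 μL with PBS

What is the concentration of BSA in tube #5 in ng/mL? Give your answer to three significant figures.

Step 1: 500 μL brought to 1000 μL → factor 1000/500 = 2
Step 2: 50 μL brought to 1000 μL → factor 1000/50 = 20
Step 3: 10 μL brought to 0.05 mL → factor 50/10 = 5
Step 4: 10 μL brought to 20 μL → factor 20/10 = 2
Step 5: 10 μL brought to 20 μL → factor 20/10 = 2
Overall dilution factor = 2 × 20 × 5 × 2 × 2 = 800
Final = 1.20 mg/mL / 800 = 0.001500 mg/mL = 1.50 × 10^3 ng/mL

1.50 × 10^3 ng/mL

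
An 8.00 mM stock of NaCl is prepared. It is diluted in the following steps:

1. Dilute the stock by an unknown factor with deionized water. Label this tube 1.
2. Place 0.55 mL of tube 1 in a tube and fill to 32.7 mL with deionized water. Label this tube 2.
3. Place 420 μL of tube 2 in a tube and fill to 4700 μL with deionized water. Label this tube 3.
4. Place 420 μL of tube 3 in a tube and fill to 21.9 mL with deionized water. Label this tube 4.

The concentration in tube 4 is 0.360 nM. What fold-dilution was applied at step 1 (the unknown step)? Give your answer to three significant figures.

641-fold

Step 1: unknown factor x
Step 2: 0.55 mL brought to 32.7 mL → factor 32.7/0.55 = 59.455
Step 3: 420 μL brought to 4700 μL → factor 4700/420 = 11.19
Step 4: 420 μL brought to 21.9 mL → factor 21900/420 = 52.143
Product of known-step factors = 34692
Overall factor = 8.00 mM / (0.360 nM) = 2.2222 × 10^7
x = 2.2222 × 10^7 / 34692 = 641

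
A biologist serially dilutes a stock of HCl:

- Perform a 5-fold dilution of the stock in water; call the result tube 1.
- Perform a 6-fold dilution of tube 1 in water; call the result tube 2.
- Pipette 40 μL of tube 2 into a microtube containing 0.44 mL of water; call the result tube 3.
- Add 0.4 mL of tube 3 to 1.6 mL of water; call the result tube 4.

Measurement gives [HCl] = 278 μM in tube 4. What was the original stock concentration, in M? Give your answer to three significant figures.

0.500 M

Step 1: 5-fold → factor 5
Step 2: 6-fold → factor 6
Step 3: 40 μL + 0.44 mL = 480 μL total → factor 480/40 = 12
Step 4: 0.4 mL + 1.6 mL = 2 mL total → factor 2/0.4 = 5
Overall dilution factor = 5 × 6 × 12 × 5 = 1800
Stock = 278 μM × 1800 = 5.004 × 10^5 μM = 0.500 M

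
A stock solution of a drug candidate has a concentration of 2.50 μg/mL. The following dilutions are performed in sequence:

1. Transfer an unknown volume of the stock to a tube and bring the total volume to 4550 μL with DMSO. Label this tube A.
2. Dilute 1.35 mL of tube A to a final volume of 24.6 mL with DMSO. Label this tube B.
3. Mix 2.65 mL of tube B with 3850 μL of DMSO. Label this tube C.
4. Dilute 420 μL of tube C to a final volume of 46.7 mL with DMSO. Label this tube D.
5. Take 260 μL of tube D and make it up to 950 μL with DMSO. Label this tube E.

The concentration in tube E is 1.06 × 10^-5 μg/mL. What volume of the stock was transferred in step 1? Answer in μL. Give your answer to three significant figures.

Step 1: v brought to 4550 μL → factor = 4550 μL/v
Step 2: 1.35 mL brought to 24.6 mL → factor 24.6/1.35 = 18.222
Step 3: 2.65 mL + 3850 μL = 6.5 mL total → factor 6.5/2.65 = 2.4528
Step 4: 420 μL brought to 46.7 mL → factor 46700/420 = 111.19
Step 5: 260 μL brought to 950 μL → factor 950/260 = 3.6538
Product of known-step factors = 18159
Overall factor = 2.50 μg/mL / (1.06 × 10^-5 μg/mL) = 2.3585 × 10^5
Step-1 factor = 2.3585 × 10^5 / 18159 = 12.988
v = 4550 μL / 12.988 = 350 μL

350 μL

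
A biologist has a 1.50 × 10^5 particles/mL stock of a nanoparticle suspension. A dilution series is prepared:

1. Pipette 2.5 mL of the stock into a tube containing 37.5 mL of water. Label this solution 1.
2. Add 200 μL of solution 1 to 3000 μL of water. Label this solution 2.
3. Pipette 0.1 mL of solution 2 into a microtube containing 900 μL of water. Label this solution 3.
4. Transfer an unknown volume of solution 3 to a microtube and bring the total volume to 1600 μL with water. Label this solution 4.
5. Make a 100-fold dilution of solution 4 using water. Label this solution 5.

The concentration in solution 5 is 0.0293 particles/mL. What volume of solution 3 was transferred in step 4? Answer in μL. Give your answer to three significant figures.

80.0 μL

Step 1: 2.5 mL + 37.5 mL = 40 mL total → factor 40/2.5 = 16
Step 2: 200 μL + 3000 μL = 3200 μL total → factor 3200/200 = 16
Step 3: 0.1 mL + 900 μL = 1 mL total → factor 1/0.1 = 10
Step 4: v brought to 1600 μL → factor = 1600 μL/v
Step 5: 100-fold → factor 100
Product of known-step factors = 2.56 × 10^5
Overall factor = 1.50 × 10^5 particles/mL / (0.0293 particles/mL) = 5.1195 × 10^6
Step-4 factor = 5.1195 × 10^6 / 2.56 × 10^5 = 19.998
v = 1600 μL / 19.998 = 80.0 μL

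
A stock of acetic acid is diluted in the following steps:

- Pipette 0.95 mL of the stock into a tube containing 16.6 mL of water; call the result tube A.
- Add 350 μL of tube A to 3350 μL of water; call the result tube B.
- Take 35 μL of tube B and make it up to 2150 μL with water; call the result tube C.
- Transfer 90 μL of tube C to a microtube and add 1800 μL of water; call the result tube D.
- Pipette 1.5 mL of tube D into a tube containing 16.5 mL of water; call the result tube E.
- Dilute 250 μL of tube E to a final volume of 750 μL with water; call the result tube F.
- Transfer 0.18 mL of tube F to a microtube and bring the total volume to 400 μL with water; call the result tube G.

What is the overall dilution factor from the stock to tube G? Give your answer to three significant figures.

Step 1: 0.95 mL + 16.6 mL = 17.55 mL total → factor 17.55/0.95 = 18.474
Step 2: 350 μL + 3350 μL = 3700 μL total → factor 3700/350 = 10.571
Step 3: 35 μL brought to 2150 μL → factor 2150/35 = 61.429
Step 4: 90 μL + 1800 μL = 1890 μL total → factor 1890/90 = 21
Step 5: 1.5 mL + 16.5 mL = 18 mL total → factor 18/1.5 = 12
Step 6: 250 μL brought to 750 μL → factor 750/250 = 3
Step 7: 0.18 mL brought to 400 μL → factor 0.4/0.18 = 2.2222
Overall dilution factor = 18.474 × 10.571 × 61.429 × 21 × 12 × 3 × 2.2222 = 2.0154 × 10^7

2.02 × 10^7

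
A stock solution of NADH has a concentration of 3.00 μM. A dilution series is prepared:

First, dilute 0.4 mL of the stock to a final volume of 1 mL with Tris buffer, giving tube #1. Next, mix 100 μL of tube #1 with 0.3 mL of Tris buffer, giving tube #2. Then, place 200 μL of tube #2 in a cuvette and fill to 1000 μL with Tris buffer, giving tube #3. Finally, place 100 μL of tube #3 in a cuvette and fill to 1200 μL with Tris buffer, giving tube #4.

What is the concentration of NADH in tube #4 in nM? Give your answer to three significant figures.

5.00 nM

Step 1: 0.4 mL brought to 1 mL → factor 1/0.4 = 2.5
Step 2: 100 μL + 0.3 mL = 400 μL total → factor 400/100 = 4
Step 3: 200 μL brought to 1000 μL → factor 1000/200 = 5
Step 4: 100 μL brought to 1200 μL → factor 1200/100 = 12
Overall dilution factor = 2.5 × 4 × 5 × 12 = 600
Final = 3.00 μM / 600 = 0.005000 μM = 5.00 nM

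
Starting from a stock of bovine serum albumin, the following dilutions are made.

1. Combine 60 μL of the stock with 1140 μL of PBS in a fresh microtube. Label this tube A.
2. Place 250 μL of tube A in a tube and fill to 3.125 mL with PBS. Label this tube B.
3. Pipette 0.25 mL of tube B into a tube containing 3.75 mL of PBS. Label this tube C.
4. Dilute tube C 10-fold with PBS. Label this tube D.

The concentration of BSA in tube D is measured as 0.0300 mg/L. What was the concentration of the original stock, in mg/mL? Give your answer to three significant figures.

1.20 mg/mL

Step 1: 60 μL + 1140 μL = 1200 μL total → factor 1200/60 = 20
Step 2: 250 μL brought to 3.125 mL → factor 3125/250 = 12.5
Step 3: 0.25 mL + 3.75 mL = 4 mL total → factor 4/0.25 = 16
Step 4: 10-fold → factor 10
Overall dilution factor = 20 × 12.5 × 16 × 10 = 40000
Stock = 0.0300 mg/L × 40000 = 1200 mg/L = 1.20 mg/mL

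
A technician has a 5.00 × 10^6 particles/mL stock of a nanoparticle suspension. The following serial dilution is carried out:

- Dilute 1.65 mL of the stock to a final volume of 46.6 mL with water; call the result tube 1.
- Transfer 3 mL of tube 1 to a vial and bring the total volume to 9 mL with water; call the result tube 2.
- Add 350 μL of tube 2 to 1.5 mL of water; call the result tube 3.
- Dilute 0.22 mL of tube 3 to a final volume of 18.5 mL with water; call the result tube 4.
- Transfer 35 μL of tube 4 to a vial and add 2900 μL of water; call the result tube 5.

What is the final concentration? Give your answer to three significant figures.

Step 1: 1.65 mL brought to 46.6 mL → factor 46.6/1.65 = 28.242
Step 2: 3 mL brought to 9 mL → factor 9/3 = 3
Step 3: 350 μL + 1.5 mL = 1850 μL total → factor 1850/350 = 5.2857
Step 4: 0.22 mL brought to 18.5 mL → factor 18.5/0.22 = 84.091
Step 5: 35 μL + 2900 μL = 2935 μL total → factor 2935/35 = 83.857
Overall dilution factor = 28.242 × 3 × 5.2857 × 84.091 × 83.857 = 3.158 × 10^6
Final = 5.00 × 10^6 particles/mL / 3.158 × 10^6 = 1.58 particles/mL

1.58 particles/mL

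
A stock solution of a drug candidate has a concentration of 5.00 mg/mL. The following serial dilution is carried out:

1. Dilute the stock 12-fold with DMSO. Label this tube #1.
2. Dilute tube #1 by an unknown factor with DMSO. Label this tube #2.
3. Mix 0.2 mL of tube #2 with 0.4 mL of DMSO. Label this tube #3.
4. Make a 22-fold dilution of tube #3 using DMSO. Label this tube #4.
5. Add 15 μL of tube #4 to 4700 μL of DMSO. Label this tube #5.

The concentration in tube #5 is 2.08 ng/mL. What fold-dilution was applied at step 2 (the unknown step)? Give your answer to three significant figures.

Step 1: 12-fold → factor 12
Step 2: unknown factor x
Step 3: 0.2 mL + 0.4 mL = 0.6 mL total → factor 0.6/0.2 = 3
Step 4: 22-fold → factor 22
Step 5: 15 μL + 4700 μL = 4715 μL total → factor 4715/15 = 314.33
Product of known-step factors = 2.4895 × 10^5
Overall factor = 5.00 mg/mL / (2.08 ng/mL) = 2.4038 × 10^6
x = 2.4038 × 10^6 / 2.4895 × 10^5 = 9.66

9.66-fold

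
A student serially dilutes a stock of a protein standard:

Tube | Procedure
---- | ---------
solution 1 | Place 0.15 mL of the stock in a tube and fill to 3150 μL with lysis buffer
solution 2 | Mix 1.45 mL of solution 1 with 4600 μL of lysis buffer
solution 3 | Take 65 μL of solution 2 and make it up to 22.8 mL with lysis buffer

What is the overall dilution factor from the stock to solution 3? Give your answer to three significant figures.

Step 1: 0.15 mL brought to 3150 μL → factor 3.15/0.15 = 21
Step 2: 1.45 mL + 4600 μL = 6.05 mL total → factor 6.05/1.45 = 4.1724
Step 3: 65 μL brought to 22.8 mL → factor 22800/65 = 350.77
Overall dilution factor = 21 × 4.1724 × 350.77 = 30735

3.07 × 10^4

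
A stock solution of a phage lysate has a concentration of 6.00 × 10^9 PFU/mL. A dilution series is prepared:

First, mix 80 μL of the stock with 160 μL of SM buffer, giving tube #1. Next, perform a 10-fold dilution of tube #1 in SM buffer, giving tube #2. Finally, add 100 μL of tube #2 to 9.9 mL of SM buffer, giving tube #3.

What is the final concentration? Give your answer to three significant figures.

2.00 × 10^6 PFU/mL

Step 1: 80 μL + 160 μL = 240 μL total → factor 240/80 = 3
Step 2: 10-fold → factor 10
Step 3: 100 μL + 9.9 mL = 10000 μL total → factor 10000/100 = 100
Overall dilution factor = 3 × 10 × 100 = 3000
Final = 6.00 × 10^9 PFU/mL / 3000 = 2.00 × 10^6 PFU/mL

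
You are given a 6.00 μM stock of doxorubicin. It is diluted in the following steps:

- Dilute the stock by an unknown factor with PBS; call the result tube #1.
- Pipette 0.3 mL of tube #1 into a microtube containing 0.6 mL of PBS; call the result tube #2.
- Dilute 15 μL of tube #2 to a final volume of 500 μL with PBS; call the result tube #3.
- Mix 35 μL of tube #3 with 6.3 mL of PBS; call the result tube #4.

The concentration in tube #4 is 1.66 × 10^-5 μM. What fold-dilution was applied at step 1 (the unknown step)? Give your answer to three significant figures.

20.0-fold

Step 1: unknown factor x
Step 2: 0.3 mL + 0.6 mL = 0.9 mL total → factor 0.9/0.3 = 3
Step 3: 15 μL brought to 500 μL → factor 500/15 = 33.333
Step 4: 35 μL + 6.3 mL = 6335 μL total → factor 6335/35 = 181
Product of known-step factors = 18100
Overall factor = 6.00 μM / (1.66 × 10^-5 μM) = 3.6145 × 10^5
x = 3.6145 × 10^5 / 18100 = 20.0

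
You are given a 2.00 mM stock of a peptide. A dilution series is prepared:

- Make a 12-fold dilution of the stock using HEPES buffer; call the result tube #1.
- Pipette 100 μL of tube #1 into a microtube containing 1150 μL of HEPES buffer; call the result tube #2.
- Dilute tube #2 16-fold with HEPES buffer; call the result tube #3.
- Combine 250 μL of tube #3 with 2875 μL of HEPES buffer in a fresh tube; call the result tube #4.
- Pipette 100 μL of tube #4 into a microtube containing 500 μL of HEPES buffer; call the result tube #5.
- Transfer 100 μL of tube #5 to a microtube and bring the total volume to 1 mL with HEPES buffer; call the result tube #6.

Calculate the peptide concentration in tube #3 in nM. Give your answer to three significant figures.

Step 1: 12-fold → factor 12
Step 2: 100 μL + 1150 μL = 1250 μL total → factor 1250/100 = 12.5
Step 3: 16-fold → factor 16
Dilution factor through tube #3 = 12 × 12.5 × 16 = 2400
[tube #3] = 2.00 mM / 2400 = 0.0008333 mM = 833 nM

833 nM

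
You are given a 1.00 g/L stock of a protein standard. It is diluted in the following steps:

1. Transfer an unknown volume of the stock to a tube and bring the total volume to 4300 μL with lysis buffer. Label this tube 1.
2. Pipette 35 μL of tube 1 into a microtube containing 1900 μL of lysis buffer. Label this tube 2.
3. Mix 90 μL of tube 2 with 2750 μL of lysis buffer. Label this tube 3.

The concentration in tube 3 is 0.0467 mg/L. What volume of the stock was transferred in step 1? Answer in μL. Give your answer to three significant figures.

Step 1: v brought to 4300 μL → factor = 4300 μL/v
Step 2: 35 μL + 1900 μL = 1935 μL total → factor 1935/35 = 55.286
Step 3: 90 μL + 2750 μL = 2840 μL total → factor 2840/90 = 31.556
Product of known-step factors = 1744.6
Overall factor = 1.00 g/L / (0.0467 mg/L) = 21413
Step-1 factor = 21413 / 1744.6 = 12.274
v = 4300 μL / 12.274 = 350 μL

350 μL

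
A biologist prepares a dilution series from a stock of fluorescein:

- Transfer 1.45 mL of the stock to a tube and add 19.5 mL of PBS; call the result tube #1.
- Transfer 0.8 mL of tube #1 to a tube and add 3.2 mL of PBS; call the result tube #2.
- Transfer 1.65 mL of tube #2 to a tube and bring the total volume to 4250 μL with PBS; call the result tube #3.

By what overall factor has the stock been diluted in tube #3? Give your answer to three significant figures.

Step 1: 1.45 mL + 19.5 mL = 20.95 mL total → factor 20.95/1.45 = 14.448
Step 2: 0.8 mL + 3.2 mL = 4 mL total → factor 4/0.8 = 5
Step 3: 1.65 mL brought to 4250 μL → factor 4.25/1.65 = 2.5758
Overall dilution factor = 14.448 × 5 × 2.5758 = 186.08

186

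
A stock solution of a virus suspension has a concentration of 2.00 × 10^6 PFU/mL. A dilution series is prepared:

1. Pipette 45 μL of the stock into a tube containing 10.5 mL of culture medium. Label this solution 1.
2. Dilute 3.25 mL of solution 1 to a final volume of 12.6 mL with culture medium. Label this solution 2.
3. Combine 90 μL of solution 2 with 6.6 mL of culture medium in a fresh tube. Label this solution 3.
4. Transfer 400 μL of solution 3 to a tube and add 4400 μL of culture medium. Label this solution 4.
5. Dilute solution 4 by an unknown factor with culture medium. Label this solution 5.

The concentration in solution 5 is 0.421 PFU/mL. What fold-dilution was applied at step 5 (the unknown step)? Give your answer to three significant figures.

5.86-fold

Step 1: 45 μL + 10.5 mL = 10545 μL total → factor 10545/45 = 234.33
Step 2: 3.25 mL brought to 12.6 mL → factor 12.6/3.25 = 3.8769
Step 3: 90 μL + 6.6 mL = 6690 μL total → factor 6690/90 = 74.333
Step 4: 400 μL + 4400 μL = 4800 μL total → factor 4800/400 = 12
Step 5: unknown factor x
Product of known-step factors = 8.1038 × 10^5
Overall factor = 2.00 × 10^6 PFU/mL / (0.421 PFU/mL) = 4.7506 × 10^6
x = 4.7506 × 10^6 / 8.1038 × 10^5 = 5.86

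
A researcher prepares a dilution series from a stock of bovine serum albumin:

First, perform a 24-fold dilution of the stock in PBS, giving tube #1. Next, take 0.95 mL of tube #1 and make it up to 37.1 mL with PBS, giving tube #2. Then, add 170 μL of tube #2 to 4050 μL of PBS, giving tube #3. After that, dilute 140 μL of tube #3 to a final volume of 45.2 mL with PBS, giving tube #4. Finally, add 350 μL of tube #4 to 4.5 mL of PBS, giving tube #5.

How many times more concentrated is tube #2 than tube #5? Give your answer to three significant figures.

Step 1: 24-fold → factor 24
Step 2: 0.95 mL brought to 37.1 mL → factor 37.1/0.95 = 39.053
Step 3: 170 μL + 4050 μL = 4220 μL total → factor 4220/170 = 24.824
Step 4: 140 μL brought to 45.2 mL → factor 45200/140 = 322.86
Step 5: 350 μL + 4.5 mL = 4850 μL total → factor 4850/350 = 13.857
Dilution factor to tube #2 = 937.26; to tube #5 = 1.0409 × 10^8
[tube #2]/[tube #5] = (factor to tube #5)/(factor to tube #2) = 1.0409 × 10^8/937.26 = 1.11 × 10^5

1.11 × 10^5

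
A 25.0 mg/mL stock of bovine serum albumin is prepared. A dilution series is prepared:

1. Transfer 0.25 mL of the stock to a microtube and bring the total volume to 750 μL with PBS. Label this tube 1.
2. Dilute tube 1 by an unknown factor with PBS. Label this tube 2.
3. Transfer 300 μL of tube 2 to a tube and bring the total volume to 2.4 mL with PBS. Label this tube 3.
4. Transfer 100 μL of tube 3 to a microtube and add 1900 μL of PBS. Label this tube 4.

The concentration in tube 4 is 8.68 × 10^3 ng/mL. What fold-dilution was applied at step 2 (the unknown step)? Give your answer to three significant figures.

Step 1: 0.25 mL brought to 750 μL → factor 0.75/0.25 = 3
Step 2: unknown factor x
Step 3: 300 μL brought to 2.4 mL → factor 2400/300 = 8
Step 4: 100 μL + 1900 μL = 2000 μL total → factor 2000/100 = 20
Product of known-step factors = 480
Overall factor = 25.0 mg/mL / (8.68 × 10^3 ng/mL) = 2880.2
x = 2880.2 / 480 = 6.00

6.00-fold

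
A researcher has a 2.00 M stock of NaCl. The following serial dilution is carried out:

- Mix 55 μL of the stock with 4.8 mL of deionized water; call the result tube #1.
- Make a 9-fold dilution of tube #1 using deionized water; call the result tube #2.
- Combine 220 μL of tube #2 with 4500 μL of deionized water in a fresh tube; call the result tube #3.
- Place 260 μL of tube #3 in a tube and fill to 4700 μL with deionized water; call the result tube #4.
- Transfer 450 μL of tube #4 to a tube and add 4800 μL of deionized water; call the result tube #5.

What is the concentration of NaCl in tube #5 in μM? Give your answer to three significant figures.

0.556 μM

Step 1: 55 μL + 4.8 mL = 4855 μL total → factor 4855/55 = 88.273
Step 2: 9-fold → factor 9
Step 3: 220 μL + 4500 μL = 4720 μL total → factor 4720/220 = 21.455
Step 4: 260 μL brought to 4700 μL → factor 4700/260 = 18.077
Step 5: 450 μL + 4800 μL = 5250 μL total → factor 5250/450 = 11.667
Overall dilution factor = 88.273 × 9 × 21.455 × 18.077 × 11.667 = 3.5947 × 10^6
Final = 2.00 M / 3.5947 × 10^6 = 5.564 × 10^-7 M = 0.556 μM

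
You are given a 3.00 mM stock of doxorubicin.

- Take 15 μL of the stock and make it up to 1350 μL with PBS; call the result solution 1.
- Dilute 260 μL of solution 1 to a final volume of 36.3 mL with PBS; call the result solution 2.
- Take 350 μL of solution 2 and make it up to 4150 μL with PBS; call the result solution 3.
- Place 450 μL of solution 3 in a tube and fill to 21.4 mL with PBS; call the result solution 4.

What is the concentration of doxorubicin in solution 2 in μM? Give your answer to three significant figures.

0.239 μM

Step 1: 15 μL brought to 1350 μL → factor 1350/15 = 90
Step 2: 260 μL brought to 36.3 mL → factor 36300/260 = 139.62
Dilution factor through solution 2 = 90 × 139.62 = 12565
[solution 2] = 3.00 mM / 12565 = 0.0002388 mM = 0.239 μM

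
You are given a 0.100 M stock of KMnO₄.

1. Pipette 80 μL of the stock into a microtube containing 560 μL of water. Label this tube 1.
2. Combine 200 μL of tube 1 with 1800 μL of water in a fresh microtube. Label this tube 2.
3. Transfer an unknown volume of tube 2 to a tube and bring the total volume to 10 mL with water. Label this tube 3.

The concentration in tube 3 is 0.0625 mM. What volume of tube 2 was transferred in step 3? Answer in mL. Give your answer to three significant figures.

Step 1: 80 μL + 560 μL = 640 μL total → factor 640/80 = 8
Step 2: 200 μL + 1800 μL = 2000 μL total → factor 2000/200 = 10
Step 3: v brought to 10 mL → factor = 10 mL/v
Product of known-step factors = 80
Overall factor = 0.100 M / (0.0625 mM) = 1600
Step-3 factor = 1600 / 80 = 20
v = 10 mL / 20 = 0.500 mL

0.500 mL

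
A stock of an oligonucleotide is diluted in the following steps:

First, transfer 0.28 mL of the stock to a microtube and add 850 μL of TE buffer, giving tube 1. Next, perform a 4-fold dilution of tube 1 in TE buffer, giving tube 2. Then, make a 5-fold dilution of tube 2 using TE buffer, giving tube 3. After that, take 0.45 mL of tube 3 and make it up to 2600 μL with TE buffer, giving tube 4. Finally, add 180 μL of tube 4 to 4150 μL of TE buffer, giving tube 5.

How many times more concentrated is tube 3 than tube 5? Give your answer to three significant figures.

Step 1: 0.28 mL + 850 μL = 1.13 mL total → factor 1.13/0.28 = 4.0357
Step 2: 4-fold → factor 4
Step 3: 5-fold → factor 5
Step 4: 0.45 mL brought to 2600 μL → factor 2.6/0.45 = 5.7778
Step 5: 180 μL + 4150 μL = 4330 μL total → factor 4330/180 = 24.056
Dilution factor to tube 3 = 80.714; to tube 5 = 11218
[tube 3]/[tube 5] = (factor to tube 5)/(factor to tube 3) = 11218/80.714 = 139

139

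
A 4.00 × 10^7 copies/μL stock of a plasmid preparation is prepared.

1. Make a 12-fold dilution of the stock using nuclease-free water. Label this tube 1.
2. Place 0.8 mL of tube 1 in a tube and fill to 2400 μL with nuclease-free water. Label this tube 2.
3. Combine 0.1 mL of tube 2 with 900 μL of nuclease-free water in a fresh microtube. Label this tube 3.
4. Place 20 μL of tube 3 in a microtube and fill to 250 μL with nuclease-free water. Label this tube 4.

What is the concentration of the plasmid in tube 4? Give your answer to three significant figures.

8.89 × 10^3 copies/μL

Step 1: 12-fold → factor 12
Step 2: 0.8 mL brought to 2400 μL → factor 2.4/0.8 = 3
Step 3: 0.1 mL + 900 μL = 1 mL total → factor 1/0.1 = 10
Step 4: 20 μL brought to 250 μL → factor 250/20 = 12.5
Overall dilution factor = 12 × 3 × 10 × 12.5 = 4500
Final = 4.00 × 10^7 copies/μL / 4500 = 8.89 × 10^3 copies/μL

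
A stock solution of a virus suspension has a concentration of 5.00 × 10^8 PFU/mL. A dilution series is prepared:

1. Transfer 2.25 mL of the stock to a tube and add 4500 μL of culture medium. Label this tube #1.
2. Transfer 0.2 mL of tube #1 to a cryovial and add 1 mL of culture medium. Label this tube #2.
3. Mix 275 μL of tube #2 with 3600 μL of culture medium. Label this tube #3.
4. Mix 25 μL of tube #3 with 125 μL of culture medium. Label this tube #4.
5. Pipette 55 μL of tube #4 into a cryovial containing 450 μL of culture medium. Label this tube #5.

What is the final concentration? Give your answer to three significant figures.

Step 1: 2.25 mL + 4500 μL = 6.75 mL total → factor 6.75/2.25 = 3
Step 2: 0.2 mL + 1 mL = 1.2 mL total → factor 1.2/0.2 = 6
Step 3: 275 μL + 3600 μL = 3875 μL total → factor 3875/275 = 14.091
Step 4: 25 μL + 125 μL = 150 μL total → factor 150/25 = 6
Step 5: 55 μL + 450 μL = 505 μL total → factor 505/55 = 9.1818
Overall dilution factor = 3 × 6 × 14.091 × 6 × 9.1818 = 13973
Final = 5.00 × 10^8 PFU/mL / 13973 = 3.58 × 10^4 PFU/mL

3.58 × 10^4 PFU/mL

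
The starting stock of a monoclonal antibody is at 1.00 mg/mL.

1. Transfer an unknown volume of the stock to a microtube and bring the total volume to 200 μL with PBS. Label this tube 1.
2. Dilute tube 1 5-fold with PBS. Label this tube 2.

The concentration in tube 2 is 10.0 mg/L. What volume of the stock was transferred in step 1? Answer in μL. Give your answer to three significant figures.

10.0 μL

Step 1: v brought to 200 μL → factor = 200 μL/v
Step 2: 5-fold → factor 5
Product of known-step factors = 5
Overall factor = 1.00 mg/mL / (10.0 mg/L) = 100
Step-1 factor = 100 / 5 = 20
v = 200 μL / 20 = 10.0 μL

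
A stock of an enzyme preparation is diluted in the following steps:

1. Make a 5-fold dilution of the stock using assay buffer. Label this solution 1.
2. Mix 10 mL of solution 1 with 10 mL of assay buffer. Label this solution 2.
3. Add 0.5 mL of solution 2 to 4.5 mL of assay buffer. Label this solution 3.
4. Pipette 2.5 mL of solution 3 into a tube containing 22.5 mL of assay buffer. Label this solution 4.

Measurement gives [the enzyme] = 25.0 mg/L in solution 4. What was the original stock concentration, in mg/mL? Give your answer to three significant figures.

25.0 mg/mL

Step 1: 5-fold → factor 5
Step 2: 10 mL + 10 mL = 20 mL total → factor 20/10 = 2
Step 3: 0.5 mL + 4.5 mL = 5 mL total → factor 5/0.5 = 10
Step 4: 2.5 mL + 22.5 mL = 25 mL total → factor 25/2.5 = 10
Overall dilution factor = 5 × 2 × 10 × 10 = 1000
Stock = 25.0 mg/L × 1000 = 2.500 × 10^4 mg/L = 25.0 mg/mL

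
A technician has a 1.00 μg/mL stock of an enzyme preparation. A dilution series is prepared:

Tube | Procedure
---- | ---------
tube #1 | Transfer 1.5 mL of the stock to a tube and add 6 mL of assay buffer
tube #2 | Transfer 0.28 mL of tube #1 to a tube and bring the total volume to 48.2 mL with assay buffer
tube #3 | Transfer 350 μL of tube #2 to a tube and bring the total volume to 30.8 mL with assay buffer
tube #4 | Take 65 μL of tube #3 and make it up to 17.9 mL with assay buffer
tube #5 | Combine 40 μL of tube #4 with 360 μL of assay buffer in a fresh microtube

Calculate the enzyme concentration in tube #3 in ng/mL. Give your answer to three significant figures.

Step 1: 1.5 mL + 6 mL = 7.5 mL total → factor 7.5/1.5 = 5
Step 2: 0.28 mL brought to 48.2 mL → factor 48.2/0.28 = 172.14
Step 3: 350 μL brought to 30.8 mL → factor 30800/350 = 88
Dilution factor through tube #3 = 5 × 172.14 × 88 = 75743
[tube #3] = 1.00 μg/mL / 75743 = 1.320 × 10^-5 μg/mL = 0.0132 ng/mL

0.0132 ng/mL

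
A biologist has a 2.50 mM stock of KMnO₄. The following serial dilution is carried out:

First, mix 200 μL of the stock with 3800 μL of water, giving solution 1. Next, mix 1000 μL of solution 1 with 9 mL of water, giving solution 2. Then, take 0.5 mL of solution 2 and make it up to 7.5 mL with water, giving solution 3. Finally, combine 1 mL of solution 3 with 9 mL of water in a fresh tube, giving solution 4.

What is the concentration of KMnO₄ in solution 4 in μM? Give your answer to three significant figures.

0.0833 μM

Step 1: 200 μL + 3800 μL = 4000 μL total → factor 4000/200 = 20
Step 2: 1000 μL + 9 mL = 10000 μL total → factor 10000/1000 = 10
Step 3: 0.5 mL brought to 7.5 mL → factor 7.5/0.5 = 15
Step 4: 1 mL + 9 mL = 10 mL total → factor 10/1 = 10
Overall dilution factor = 20 × 10 × 15 × 10 = 30000
Final = 2.50 mM / 30000 = 8.333 × 10^-5 mM = 0.0833 μM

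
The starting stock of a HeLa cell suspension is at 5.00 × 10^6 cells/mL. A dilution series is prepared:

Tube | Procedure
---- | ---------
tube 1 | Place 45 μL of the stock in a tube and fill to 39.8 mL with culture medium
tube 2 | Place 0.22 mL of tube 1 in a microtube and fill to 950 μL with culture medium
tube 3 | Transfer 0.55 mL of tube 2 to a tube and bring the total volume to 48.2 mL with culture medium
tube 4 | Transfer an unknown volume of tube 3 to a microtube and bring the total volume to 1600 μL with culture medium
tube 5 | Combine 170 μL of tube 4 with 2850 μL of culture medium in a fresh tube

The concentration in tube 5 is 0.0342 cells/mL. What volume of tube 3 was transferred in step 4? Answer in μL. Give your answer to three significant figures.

Step 1: 45 μL brought to 39.8 mL → factor 39800/45 = 884.44
Step 2: 0.22 mL brought to 950 μL → factor 0.95/0.22 = 4.3182
Step 3: 0.55 mL brought to 48.2 mL → factor 48.2/0.55 = 87.636
Step 4: v brought to 1600 μL → factor = 1600 μL/v
Step 5: 170 μL + 2850 μL = 3020 μL total → factor 3020/170 = 17.765
Product of known-step factors = 5.9458 × 10^6
Overall factor = 5.00 × 10^6 cells/mL / (0.0342 cells/mL) = 1.462 × 10^8
Step-4 factor = 1.462 × 10^8 / 5.9458 × 10^6 = 24.588
v = 1600 μL / 24.588 = 65.1 μL

65.1 μL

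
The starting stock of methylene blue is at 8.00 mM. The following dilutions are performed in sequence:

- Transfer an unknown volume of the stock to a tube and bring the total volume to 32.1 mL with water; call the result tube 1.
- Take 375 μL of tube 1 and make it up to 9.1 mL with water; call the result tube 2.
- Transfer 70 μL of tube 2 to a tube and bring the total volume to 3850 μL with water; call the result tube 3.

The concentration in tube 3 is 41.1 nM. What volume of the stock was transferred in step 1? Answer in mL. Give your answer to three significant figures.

Step 1: v brought to 32.1 mL → factor = 32.1 mL/v
Step 2: 375 μL brought to 9.1 mL → factor 9100/375 = 24.267
Step 3: 70 μL brought to 3850 μL → factor 3850/70 = 55
Product of known-step factors = 1334.7
Overall factor = 8.00 mM / (41.1 nM) = 1.9465 × 10^5
Step-1 factor = 1.9465 × 10^5 / 1334.7 = 145.84
v = 32.1 mL / 145.84 = 0.220 mL

0.220 mL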